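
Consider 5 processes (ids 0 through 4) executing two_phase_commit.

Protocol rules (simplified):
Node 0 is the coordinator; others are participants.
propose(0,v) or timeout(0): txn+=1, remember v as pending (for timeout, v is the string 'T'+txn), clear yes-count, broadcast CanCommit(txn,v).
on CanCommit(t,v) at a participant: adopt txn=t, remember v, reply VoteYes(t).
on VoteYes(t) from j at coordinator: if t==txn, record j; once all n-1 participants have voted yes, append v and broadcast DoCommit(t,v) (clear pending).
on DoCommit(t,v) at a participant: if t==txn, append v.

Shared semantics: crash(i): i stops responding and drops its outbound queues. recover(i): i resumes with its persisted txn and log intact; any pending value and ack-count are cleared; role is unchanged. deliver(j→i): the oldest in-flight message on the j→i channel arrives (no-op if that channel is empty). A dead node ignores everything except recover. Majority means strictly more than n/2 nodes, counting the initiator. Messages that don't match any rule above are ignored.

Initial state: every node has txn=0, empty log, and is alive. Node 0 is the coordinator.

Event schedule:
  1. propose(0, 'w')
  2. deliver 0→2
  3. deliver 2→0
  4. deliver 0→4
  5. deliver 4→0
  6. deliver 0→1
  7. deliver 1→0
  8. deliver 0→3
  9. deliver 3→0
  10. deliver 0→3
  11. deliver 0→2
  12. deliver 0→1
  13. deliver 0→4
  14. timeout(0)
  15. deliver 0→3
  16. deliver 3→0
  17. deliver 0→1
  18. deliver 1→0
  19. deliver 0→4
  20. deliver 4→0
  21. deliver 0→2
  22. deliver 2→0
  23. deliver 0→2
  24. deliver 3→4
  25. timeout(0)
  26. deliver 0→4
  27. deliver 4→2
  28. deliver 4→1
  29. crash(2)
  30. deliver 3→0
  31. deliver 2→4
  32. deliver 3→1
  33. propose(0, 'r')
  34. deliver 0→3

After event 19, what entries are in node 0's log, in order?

step 1 propose(0,'w'): 0={coor,t=1,log=-}
step 2 deliver 0→2: 2={part,t=1,log=-}
step 3 deliver 2→0: —
step 4 deliver 0→4: 4={part,t=1,log=-}
step 5 deliver 4→0: —
step 6 deliver 0→1: 1={part,t=1,log=-}
step 7 deliver 1→0: —
step 8 deliver 0→3: 3={part,t=1,log=-}
step 9 deliver 3→0: 0={coor,t=1,log=w}
step 10 deliver 0→3: 3={part,t=1,log=w}
step 11 deliver 0→2: 2={part,t=1,log=w}
step 12 deliver 0→1: 1={part,t=1,log=w}
step 13 deliver 0→4: 4={part,t=1,log=w}
step 14 timeout(0): 0={coor,t=2,log=w}
step 15 deliver 0→3: 3={part,t=2,log=w}
step 16 deliver 3→0: —
step 17 deliver 0→1: 1={part,t=2,log=w}
step 18 deliver 1→0: —
step 19 deliver 0→4: 4={part,t=2,log=w}

w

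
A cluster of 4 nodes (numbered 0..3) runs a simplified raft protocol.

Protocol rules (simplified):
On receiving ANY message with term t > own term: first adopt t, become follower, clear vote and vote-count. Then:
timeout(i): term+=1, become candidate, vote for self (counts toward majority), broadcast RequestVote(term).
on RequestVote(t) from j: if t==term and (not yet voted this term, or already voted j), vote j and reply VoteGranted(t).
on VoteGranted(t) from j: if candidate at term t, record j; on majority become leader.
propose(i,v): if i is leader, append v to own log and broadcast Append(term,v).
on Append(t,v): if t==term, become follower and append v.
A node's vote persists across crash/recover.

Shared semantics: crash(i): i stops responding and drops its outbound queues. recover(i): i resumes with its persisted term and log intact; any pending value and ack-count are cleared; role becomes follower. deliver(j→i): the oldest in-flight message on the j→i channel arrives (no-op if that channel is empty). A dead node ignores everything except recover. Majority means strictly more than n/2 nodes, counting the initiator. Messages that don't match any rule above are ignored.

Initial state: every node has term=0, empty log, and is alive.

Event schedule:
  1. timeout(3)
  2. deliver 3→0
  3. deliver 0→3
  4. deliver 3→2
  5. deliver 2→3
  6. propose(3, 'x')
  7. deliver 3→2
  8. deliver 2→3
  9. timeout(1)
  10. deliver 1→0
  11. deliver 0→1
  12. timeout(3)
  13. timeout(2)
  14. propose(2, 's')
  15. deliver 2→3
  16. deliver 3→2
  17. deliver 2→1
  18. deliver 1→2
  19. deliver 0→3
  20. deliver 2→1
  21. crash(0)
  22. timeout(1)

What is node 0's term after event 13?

1. timeout(3):  <3:cand t1 ->
2. deliver 3→0:  <0:foll t1 ->
3. deliver 0→3:  nop
4. deliver 3→2:  <2:foll t1 ->
5. deliver 2→3:  <3:lead t1 ->
6. propose(3,'x'):  <3:lead t1 x>
7. deliver 3→2:  <2:foll t1 x>
8. deliver 2→3:  nop
9. timeout(1):  <1:cand t1 ->
10. deliver 1→0:  nop
11. deliver 0→1:  nop
12. timeout(3):  <3:cand t2 x>
13. timeout(2):  <2:cand t2 x>

1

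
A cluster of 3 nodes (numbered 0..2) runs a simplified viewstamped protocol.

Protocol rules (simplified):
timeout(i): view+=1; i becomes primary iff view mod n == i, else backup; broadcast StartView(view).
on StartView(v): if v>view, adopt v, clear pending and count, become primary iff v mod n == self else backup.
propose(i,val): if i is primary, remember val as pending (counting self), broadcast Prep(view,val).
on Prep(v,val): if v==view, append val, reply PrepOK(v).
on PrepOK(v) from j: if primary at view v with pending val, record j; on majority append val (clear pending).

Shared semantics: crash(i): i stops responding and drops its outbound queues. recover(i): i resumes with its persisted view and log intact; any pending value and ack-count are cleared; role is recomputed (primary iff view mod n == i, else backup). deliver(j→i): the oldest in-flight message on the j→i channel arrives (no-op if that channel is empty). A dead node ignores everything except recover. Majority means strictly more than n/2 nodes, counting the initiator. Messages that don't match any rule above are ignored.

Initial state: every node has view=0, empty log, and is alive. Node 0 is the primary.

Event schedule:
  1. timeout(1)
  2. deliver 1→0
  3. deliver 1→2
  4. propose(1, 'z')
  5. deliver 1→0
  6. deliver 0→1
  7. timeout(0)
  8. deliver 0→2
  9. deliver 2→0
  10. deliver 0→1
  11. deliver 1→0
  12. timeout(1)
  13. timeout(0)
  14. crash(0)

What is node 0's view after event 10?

2

[1] timeout(1) → N1(prim v1 [-])
[2] deliver 1→0 → N0(back v1 [-])
[3] deliver 1→2 → N2(back v1 [-])
[4] propose(1,'z') → ∅
[5] deliver 1→0 → N0(back v1 [z])
[6] deliver 0→1 → N1(prim v1 [z])
[7] timeout(0) → N0(back v2 [z])
[8] deliver 0→2 → N2(prim v2 [-])
[9] deliver 2→0 → ∅
[10] deliver 0→1 → N1(back v2 [z])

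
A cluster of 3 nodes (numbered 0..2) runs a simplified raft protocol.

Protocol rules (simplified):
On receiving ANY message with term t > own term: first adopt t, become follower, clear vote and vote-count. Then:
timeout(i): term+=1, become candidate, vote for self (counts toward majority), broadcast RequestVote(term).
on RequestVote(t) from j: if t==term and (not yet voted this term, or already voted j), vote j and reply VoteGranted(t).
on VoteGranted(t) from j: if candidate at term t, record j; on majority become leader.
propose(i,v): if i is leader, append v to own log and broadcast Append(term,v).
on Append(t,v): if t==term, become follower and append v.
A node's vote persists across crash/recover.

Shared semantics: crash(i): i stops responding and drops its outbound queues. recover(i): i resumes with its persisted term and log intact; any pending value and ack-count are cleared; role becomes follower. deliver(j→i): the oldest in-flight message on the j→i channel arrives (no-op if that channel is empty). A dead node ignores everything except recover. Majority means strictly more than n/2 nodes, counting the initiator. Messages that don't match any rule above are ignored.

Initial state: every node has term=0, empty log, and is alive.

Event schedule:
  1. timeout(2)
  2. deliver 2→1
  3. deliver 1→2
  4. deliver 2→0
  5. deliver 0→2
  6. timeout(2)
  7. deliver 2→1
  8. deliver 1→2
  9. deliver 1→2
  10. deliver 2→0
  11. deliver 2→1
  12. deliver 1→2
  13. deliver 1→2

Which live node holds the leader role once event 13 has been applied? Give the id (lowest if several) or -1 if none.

2

1. timeout(2):  <2:cand t1 ->
2. deliver 2→1:  <1:foll t1 ->
3. deliver 1→2:  <2:lead t1 ->
4. deliver 2→0:  <0:foll t1 ->
5. deliver 0→2:  nop
6. timeout(2):  <2:cand t2 ->
7. deliver 2→1:  <1:foll t2 ->
8. deliver 1→2:  <2:lead t2 ->
9. deliver 1→2:  nop
10. deliver 2→0:  <0:foll t2 ->
11. deliver 2→1:  nop
12. deliver 1→2:  nop
13. deliver 1→2:  nop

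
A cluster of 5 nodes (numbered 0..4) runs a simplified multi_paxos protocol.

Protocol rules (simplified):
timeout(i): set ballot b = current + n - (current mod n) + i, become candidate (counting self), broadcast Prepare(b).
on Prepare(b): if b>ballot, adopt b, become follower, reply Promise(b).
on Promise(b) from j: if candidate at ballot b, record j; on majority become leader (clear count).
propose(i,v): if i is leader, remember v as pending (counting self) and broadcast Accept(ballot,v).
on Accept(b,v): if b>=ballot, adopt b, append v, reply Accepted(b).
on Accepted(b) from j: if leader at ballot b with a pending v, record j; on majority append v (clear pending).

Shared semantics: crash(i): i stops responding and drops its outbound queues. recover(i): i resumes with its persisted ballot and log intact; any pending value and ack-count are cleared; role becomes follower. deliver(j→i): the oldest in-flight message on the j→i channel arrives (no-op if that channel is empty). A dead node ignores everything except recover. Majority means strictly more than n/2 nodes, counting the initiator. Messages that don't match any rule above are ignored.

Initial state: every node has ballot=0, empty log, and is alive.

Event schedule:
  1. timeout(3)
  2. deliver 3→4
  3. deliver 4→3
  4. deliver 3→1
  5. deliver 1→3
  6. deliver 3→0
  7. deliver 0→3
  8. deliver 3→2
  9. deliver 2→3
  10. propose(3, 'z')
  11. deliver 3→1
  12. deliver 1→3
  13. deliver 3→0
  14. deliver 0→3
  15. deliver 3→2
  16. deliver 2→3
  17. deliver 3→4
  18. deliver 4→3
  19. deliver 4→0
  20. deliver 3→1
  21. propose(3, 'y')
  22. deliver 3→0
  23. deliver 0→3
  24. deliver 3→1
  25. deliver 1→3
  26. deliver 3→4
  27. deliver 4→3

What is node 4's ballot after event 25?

8

[1] timeout(3) → N3(cand b8 [-])
[2] deliver 3→4 → N4(foll b8 [-])
[3] deliver 4→3 → ∅
[4] deliver 3→1 → N1(foll b8 [-])
[5] deliver 1→3 → N3(lead b8 [-])
[6] deliver 3→0 → N0(foll b8 [-])
[7] deliver 0→3 → ∅
[8] deliver 3→2 → N2(foll b8 [-])
[9] deliver 2→3 → ∅
[10] propose(3,'z') → ∅
[11] deliver 3→1 → N1(foll b8 [z])
[12] deliver 1→3 → ∅
[13] deliver 3→0 → N0(foll b8 [z])
[14] deliver 0→3 → N3(lead b8 [z])
[15] deliver 3→2 → N2(foll b8 [z])
[16] deliver 2→3 → ∅
[17] deliver 3→4 → N4(foll b8 [z])
[18] deliver 4→3 → ∅
[19] deliver 4→0 → ∅
[20] deliver 3→1 → ∅
[21] propose(3,'y') → ∅
[22] deliver 3→0 → N0(foll b8 [z,y])
[23] deliver 0→3 → ∅
[24] deliver 3→1 → N1(foll b8 [z,y])
[25] deliver 1→3 → N3(lead b8 [z,y])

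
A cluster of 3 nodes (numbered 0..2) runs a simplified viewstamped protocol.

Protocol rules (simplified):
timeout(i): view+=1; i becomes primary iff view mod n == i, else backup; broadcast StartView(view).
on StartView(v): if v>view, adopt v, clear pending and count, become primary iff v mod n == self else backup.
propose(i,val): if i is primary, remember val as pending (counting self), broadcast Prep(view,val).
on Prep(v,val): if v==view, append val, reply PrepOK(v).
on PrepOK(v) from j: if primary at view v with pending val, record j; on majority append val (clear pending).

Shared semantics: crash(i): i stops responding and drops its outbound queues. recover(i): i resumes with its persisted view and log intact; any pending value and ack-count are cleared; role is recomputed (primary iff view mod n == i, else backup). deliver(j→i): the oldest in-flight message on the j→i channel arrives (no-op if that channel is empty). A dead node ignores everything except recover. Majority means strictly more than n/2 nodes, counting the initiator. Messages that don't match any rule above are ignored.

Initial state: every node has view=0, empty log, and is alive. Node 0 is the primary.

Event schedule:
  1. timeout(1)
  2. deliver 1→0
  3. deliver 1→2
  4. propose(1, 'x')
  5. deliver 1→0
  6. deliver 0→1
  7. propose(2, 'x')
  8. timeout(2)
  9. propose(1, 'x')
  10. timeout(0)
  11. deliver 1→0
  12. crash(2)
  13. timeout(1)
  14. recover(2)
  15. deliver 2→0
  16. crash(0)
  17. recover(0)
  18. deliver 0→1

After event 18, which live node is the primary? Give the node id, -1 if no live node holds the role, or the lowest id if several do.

2

[1] timeout(1) → N1(prim v1 [-])
[2] deliver 1→0 → N0(back v1 [-])
[3] deliver 1→2 → N2(back v1 [-])
[4] propose(1,'x') → ∅
[5] deliver 1→0 → N0(back v1 [x])
[6] deliver 0→1 → N1(prim v1 [x])
[7] propose(2,'x') → ∅
[8] timeout(2) → N2(prim v2 [-])
[9] propose(1,'x') → ∅
[10] timeout(0) → N0(back v2 [x])
[11] deliver 1→0 → ∅
[12] crash(2) → N2(✗prim v2 [-])
[13] timeout(1) → N1(back v2 [x])
[14] recover(2) → N2(prim v2 [-])
[15] deliver 2→0 → ∅
[16] crash(0) → N0(✗back v2 [x])
[17] recover(0) → N0(back v2 [x])
[18] deliver 0→1 → ∅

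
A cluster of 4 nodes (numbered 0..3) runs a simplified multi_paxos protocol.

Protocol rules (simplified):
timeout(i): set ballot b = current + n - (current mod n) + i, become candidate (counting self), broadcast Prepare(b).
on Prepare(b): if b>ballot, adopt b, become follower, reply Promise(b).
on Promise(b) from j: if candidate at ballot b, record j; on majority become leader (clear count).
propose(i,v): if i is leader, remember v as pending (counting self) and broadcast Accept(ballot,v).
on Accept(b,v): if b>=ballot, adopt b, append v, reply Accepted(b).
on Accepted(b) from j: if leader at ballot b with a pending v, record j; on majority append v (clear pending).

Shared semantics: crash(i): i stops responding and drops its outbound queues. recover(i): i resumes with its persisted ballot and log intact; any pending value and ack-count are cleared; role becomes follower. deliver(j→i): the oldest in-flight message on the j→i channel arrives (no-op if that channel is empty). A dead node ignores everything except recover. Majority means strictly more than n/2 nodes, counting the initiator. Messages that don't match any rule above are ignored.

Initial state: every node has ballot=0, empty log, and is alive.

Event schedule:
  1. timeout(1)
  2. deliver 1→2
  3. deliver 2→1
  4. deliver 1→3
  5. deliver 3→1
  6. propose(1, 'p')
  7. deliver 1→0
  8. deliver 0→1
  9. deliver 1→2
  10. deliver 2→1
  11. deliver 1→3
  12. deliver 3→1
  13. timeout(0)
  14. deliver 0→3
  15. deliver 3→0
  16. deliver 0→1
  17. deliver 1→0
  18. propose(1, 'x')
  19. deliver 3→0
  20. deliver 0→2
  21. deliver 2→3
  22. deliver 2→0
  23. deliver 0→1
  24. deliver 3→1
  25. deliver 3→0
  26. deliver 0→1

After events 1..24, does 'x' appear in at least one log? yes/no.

step 1 timeout(1): 1={cand,b=5,log=-}
step 2 deliver 1→2: 2={foll,b=5,log=-}
step 3 deliver 2→1: —
step 4 deliver 1→3: 3={foll,b=5,log=-}
step 5 deliver 3→1: 1={lead,b=5,log=-}
step 6 propose(1,'p'): —
step 7 deliver 1→0: 0={foll,b=5,log=-}
step 8 deliver 0→1: —
step 9 deliver 1→2: 2={foll,b=5,log=p}
step 10 deliver 2→1: —
step 11 deliver 1→3: 3={foll,b=5,log=p}
step 12 deliver 3→1: 1={lead,b=5,log=p}
step 13 timeout(0): 0={cand,b=8,log=-}
step 14 deliver 0→3: 3={foll,b=8,log=p}
step 15 deliver 3→0: —
step 16 deliver 0→1: 1={foll,b=8,log=p}
step 17 deliver 1→0: —
step 18 propose(1,'x'): —
step 19 deliver 3→0: —
step 20 deliver 0→2: 2={foll,b=8,log=p}
step 21 deliver 2→3: —
step 22 deliver 2→0: 0={lead,b=8,log=-}
step 23 deliver 0→1: —
step 24 deliver 3→1: —

no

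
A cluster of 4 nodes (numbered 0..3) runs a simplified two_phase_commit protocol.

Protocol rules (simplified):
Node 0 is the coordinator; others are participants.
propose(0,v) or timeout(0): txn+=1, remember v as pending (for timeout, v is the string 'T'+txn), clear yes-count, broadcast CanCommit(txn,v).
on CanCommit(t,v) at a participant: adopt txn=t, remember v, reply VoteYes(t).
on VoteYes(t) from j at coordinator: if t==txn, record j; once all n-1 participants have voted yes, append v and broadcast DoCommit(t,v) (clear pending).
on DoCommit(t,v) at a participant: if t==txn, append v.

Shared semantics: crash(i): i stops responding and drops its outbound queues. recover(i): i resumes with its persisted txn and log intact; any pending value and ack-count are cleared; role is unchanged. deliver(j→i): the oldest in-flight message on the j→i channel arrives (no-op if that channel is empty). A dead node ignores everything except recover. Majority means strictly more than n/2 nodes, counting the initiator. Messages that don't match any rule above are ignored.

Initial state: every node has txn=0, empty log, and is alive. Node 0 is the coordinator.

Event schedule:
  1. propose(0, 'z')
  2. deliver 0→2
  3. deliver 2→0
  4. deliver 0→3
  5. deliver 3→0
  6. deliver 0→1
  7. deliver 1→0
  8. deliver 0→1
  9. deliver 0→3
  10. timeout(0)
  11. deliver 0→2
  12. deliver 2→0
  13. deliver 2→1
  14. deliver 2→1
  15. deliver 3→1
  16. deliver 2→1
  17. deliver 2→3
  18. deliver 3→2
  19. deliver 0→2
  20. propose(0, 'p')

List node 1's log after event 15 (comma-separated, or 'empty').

z

step 1 propose(0,'z'): 0={coor,t=1,log=-}
step 2 deliver 0→2: 2={part,t=1,log=-}
step 3 deliver 2→0: —
step 4 deliver 0→3: 3={part,t=1,log=-}
step 5 deliver 3→0: —
step 6 deliver 0→1: 1={part,t=1,log=-}
step 7 deliver 1→0: 0={coor,t=1,log=z}
step 8 deliver 0→1: 1={part,t=1,log=z}
step 9 deliver 0→3: 3={part,t=1,log=z}
step 10 timeout(0): 0={coor,t=2,log=z}
step 11 deliver 0→2: 2={part,t=1,log=z}
step 12 deliver 2→0: —
step 13 deliver 2→1: —
step 14 deliver 2→1: —
step 15 deliver 3→1: —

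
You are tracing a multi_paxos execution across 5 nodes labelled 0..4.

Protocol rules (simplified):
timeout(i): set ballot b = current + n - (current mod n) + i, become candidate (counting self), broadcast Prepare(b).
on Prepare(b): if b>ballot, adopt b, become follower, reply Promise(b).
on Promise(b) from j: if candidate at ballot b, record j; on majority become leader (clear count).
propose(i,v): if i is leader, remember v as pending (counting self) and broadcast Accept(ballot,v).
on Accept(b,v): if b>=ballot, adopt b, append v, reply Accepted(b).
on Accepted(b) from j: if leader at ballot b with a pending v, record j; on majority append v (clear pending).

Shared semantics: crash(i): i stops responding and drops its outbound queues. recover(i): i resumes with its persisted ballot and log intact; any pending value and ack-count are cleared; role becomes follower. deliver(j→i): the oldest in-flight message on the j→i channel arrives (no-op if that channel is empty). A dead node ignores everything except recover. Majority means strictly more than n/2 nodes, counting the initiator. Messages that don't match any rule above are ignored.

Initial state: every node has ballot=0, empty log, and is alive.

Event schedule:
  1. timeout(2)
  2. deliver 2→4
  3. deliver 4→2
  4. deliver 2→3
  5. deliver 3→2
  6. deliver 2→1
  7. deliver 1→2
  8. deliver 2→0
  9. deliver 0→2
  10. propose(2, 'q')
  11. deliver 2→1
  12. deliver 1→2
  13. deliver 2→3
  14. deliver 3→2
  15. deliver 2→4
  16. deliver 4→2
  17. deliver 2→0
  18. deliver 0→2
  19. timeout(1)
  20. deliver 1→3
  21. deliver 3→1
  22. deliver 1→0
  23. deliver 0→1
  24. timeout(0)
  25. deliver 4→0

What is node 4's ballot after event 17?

[1] timeout(2) → N2(cand b7 [-])
[2] deliver 2→4 → N4(foll b7 [-])
[3] deliver 4→2 → ∅
[4] deliver 2→3 → N3(foll b7 [-])
[5] deliver 3→2 → N2(lead b7 [-])
[6] deliver 2→1 → N1(foll b7 [-])
[7] deliver 1→2 → ∅
[8] deliver 2→0 → N0(foll b7 [-])
[9] deliver 0→2 → ∅
[10] propose(2,'q') → ∅
[11] deliver 2→1 → N1(foll b7 [q])
[12] deliver 1→2 → ∅
[13] deliver 2→3 → N3(foll b7 [q])
[14] deliver 3→2 → N2(lead b7 [q])
[15] deliver 2→4 → N4(foll b7 [q])
[16] deliver 4→2 → ∅
[17] deliver 2→0 → N0(foll b7 [q])

7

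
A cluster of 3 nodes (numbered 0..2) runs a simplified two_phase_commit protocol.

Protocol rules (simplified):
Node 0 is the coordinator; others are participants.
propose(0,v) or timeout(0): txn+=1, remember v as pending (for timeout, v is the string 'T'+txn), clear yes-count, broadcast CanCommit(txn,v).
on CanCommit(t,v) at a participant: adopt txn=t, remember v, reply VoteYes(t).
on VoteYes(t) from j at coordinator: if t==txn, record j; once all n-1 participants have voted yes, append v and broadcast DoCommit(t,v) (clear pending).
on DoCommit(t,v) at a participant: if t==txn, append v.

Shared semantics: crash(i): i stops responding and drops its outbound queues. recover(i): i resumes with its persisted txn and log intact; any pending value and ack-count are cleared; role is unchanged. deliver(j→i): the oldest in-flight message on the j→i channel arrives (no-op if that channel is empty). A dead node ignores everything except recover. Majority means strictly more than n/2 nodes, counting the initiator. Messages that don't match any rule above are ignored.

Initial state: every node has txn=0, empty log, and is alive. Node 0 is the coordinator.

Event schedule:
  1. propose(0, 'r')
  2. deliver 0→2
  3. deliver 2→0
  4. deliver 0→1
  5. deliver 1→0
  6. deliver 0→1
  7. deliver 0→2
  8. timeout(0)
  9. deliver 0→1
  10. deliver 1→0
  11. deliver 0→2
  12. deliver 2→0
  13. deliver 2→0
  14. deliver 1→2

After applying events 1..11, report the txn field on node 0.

2

step 1 propose(0,'r'): 0={coor,t=1,log=-}
step 2 deliver 0→2: 2={part,t=1,log=-}
step 3 deliver 2→0: —
step 4 deliver 0→1: 1={part,t=1,log=-}
step 5 deliver 1→0: 0={coor,t=1,log=r}
step 6 deliver 0→1: 1={part,t=1,log=r}
step 7 deliver 0→2: 2={part,t=1,log=r}
step 8 timeout(0): 0={coor,t=2,log=r}
step 9 deliver 0→1: 1={part,t=2,log=r}
step 10 deliver 1→0: —
step 11 deliver 0→2: 2={part,t=2,log=r}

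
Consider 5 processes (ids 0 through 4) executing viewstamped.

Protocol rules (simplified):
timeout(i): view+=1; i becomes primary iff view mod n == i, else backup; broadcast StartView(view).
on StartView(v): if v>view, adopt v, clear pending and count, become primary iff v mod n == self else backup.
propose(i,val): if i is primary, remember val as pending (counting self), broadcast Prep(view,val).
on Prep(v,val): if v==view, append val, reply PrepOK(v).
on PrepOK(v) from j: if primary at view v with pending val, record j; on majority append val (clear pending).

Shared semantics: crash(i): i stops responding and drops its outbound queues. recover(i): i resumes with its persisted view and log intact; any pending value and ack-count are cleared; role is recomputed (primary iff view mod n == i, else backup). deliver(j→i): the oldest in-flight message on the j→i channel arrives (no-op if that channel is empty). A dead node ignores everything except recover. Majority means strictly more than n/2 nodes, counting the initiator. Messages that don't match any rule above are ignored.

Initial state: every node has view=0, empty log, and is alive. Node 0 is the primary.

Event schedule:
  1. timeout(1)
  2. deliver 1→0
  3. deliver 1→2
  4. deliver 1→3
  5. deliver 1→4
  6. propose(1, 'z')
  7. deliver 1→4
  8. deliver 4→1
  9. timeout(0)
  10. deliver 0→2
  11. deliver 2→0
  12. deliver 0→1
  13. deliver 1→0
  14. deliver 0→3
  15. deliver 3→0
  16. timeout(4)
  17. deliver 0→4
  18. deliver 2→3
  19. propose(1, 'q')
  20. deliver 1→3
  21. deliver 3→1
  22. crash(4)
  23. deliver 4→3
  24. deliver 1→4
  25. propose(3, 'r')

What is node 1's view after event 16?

2

[1] timeout(1) → N1(prim v1 [-])
[2] deliver 1→0 → N0(back v1 [-])
[3] deliver 1→2 → N2(back v1 [-])
[4] deliver 1→3 → N3(back v1 [-])
[5] deliver 1→4 → N4(back v1 [-])
[6] propose(1,'z') → ∅
[7] deliver 1→4 → N4(back v1 [z])
[8] deliver 4→1 → ∅
[9] timeout(0) → N0(back v2 [-])
[10] deliver 0→2 → N2(prim v2 [-])
[11] deliver 2→0 → ∅
[12] deliver 0→1 → N1(back v2 [-])
[13] deliver 1→0 → ∅
[14] deliver 0→3 → N3(back v2 [-])
[15] deliver 3→0 → ∅
[16] timeout(4) → N4(back v2 [z])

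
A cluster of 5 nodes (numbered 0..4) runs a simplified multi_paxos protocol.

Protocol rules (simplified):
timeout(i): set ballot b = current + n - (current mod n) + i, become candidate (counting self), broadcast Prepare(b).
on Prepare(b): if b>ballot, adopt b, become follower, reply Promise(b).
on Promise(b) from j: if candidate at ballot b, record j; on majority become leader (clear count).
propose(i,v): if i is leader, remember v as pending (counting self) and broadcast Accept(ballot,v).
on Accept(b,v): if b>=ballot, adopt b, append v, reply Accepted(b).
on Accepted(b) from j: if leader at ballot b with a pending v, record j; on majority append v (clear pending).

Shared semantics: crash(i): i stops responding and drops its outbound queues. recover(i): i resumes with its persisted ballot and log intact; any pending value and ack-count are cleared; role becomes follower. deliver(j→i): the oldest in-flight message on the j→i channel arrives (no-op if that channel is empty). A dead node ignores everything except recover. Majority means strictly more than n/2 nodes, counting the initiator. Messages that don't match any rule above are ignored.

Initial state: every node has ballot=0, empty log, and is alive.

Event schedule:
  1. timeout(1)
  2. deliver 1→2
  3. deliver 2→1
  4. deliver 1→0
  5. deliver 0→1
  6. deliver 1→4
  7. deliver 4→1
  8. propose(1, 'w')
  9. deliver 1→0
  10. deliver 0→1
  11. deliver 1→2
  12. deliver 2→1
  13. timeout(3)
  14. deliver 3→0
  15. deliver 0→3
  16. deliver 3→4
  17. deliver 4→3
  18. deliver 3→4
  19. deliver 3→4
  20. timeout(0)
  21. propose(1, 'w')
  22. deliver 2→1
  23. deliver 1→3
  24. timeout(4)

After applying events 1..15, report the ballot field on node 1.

6

[1] timeout(1) → N1(cand b6 [-])
[2] deliver 1→2 → N2(foll b6 [-])
[3] deliver 2→1 → ∅
[4] deliver 1→0 → N0(foll b6 [-])
[5] deliver 0→1 → N1(lead b6 [-])
[6] deliver 1→4 → N4(foll b6 [-])
[7] deliver 4→1 → ∅
[8] propose(1,'w') → ∅
[9] deliver 1→0 → N0(foll b6 [w])
[10] deliver 0→1 → ∅
[11] deliver 1→2 → N2(foll b6 [w])
[12] deliver 2→1 → N1(lead b6 [w])
[13] timeout(3) → N3(cand b8 [-])
[14] deliver 3→0 → N0(foll b8 [w])
[15] deliver 0→3 → ∅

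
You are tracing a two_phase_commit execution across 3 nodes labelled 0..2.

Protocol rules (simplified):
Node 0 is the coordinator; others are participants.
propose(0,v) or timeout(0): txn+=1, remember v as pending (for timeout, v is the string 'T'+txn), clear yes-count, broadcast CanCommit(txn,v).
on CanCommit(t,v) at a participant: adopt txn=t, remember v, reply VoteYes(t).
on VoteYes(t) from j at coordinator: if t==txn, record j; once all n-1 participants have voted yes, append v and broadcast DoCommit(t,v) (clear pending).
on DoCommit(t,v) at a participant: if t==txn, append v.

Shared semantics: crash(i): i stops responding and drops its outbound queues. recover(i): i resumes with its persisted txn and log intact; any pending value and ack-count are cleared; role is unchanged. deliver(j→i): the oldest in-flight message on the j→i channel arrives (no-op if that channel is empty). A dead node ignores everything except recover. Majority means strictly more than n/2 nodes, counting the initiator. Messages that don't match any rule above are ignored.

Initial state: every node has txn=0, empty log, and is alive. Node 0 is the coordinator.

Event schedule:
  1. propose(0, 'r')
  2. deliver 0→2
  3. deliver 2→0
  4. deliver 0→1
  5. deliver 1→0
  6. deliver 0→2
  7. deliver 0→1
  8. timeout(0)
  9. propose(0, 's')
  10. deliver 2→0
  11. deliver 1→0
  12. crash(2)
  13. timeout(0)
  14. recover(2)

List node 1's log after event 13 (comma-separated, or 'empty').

r

1. propose(0,'r'):  <0:coor t1 ->
2. deliver 0→2:  <2:part t1 ->
3. deliver 2→0:  nop
4. deliver 0→1:  <1:part t1 ->
5. deliver 1→0:  <0:coor t1 r>
6. deliver 0→2:  <2:part t1 r>
7. deliver 0→1:  <1:part t1 r>
8. timeout(0):  <0:coor t2 r>
9. propose(0,'s'):  <0:coor t3 r>
10. deliver 2→0:  nop
11. deliver 1→0:  nop
12. crash(2):  <2:✗part t1 r>
13. timeout(0):  <0:coor t4 r>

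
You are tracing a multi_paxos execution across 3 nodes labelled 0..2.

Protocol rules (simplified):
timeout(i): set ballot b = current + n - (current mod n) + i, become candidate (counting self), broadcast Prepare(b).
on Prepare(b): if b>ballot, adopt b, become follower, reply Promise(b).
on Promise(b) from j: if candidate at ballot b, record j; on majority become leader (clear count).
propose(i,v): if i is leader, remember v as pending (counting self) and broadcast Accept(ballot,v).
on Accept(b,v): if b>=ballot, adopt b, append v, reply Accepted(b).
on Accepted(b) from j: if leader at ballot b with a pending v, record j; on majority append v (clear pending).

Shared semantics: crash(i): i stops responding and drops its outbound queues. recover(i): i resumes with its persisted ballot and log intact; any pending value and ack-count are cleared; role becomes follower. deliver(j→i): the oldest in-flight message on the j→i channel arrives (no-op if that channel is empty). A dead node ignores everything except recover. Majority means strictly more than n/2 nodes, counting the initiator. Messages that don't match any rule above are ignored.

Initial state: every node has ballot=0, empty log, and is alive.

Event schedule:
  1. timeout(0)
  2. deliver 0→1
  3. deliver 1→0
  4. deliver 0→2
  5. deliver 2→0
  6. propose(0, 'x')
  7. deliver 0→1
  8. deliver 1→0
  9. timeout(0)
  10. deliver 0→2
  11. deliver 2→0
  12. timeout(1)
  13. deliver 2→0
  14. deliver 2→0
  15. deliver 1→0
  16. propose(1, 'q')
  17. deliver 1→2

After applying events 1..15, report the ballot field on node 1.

[1] timeout(0) → N0(cand b3 [-])
[2] deliver 0→1 → N1(foll b3 [-])
[3] deliver 1→0 → N0(lead b3 [-])
[4] deliver 0→2 → N2(foll b3 [-])
[5] deliver 2→0 → ∅
[6] propose(0,'x') → ∅
[7] deliver 0→1 → N1(foll b3 [x])
[8] deliver 1→0 → N0(lead b3 [x])
[9] timeout(0) → N0(cand b6 [x])
[10] deliver 0→2 → N2(foll b3 [x])
[11] deliver 2→0 → ∅
[12] timeout(1) → N1(cand b7 [x])
[13] deliver 2→0 → ∅
[14] deliver 2→0 → ∅
[15] deliver 1→0 → N0(foll b7 [x])

7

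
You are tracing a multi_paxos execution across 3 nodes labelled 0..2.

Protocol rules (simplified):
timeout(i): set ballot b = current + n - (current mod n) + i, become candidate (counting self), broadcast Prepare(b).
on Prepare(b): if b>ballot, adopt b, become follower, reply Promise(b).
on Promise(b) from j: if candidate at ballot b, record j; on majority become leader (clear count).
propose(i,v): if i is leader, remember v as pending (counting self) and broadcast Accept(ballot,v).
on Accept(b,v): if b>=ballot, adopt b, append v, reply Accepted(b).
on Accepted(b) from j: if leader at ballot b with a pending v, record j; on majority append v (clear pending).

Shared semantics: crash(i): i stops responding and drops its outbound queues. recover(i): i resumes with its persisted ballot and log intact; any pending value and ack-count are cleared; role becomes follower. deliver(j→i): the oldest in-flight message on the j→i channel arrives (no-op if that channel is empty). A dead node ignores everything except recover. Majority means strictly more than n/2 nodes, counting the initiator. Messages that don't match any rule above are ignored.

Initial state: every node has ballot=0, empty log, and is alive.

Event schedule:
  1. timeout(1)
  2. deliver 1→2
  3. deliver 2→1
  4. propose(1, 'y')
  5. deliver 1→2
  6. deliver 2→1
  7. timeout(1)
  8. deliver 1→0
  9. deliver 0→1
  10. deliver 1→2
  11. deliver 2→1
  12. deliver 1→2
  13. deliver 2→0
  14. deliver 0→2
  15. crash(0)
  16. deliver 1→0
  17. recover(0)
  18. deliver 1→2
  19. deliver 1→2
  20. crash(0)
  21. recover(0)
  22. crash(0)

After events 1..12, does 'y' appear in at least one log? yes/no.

step 1 timeout(1): 1={cand,b=4,log=-}
step 2 deliver 1→2: 2={foll,b=4,log=-}
step 3 deliver 2→1: 1={lead,b=4,log=-}
step 4 propose(1,'y'): —
step 5 deliver 1→2: 2={foll,b=4,log=y}
step 6 deliver 2→1: 1={lead,b=4,log=y}
step 7 timeout(1): 1={cand,b=7,log=y}
step 8 deliver 1→0: 0={foll,b=4,log=-}
step 9 deliver 0→1: —
step 10 deliver 1→2: 2={foll,b=7,log=y}
step 11 deliver 2→1: 1={lead,b=7,log=y}
step 12 deliver 1→2: —

yes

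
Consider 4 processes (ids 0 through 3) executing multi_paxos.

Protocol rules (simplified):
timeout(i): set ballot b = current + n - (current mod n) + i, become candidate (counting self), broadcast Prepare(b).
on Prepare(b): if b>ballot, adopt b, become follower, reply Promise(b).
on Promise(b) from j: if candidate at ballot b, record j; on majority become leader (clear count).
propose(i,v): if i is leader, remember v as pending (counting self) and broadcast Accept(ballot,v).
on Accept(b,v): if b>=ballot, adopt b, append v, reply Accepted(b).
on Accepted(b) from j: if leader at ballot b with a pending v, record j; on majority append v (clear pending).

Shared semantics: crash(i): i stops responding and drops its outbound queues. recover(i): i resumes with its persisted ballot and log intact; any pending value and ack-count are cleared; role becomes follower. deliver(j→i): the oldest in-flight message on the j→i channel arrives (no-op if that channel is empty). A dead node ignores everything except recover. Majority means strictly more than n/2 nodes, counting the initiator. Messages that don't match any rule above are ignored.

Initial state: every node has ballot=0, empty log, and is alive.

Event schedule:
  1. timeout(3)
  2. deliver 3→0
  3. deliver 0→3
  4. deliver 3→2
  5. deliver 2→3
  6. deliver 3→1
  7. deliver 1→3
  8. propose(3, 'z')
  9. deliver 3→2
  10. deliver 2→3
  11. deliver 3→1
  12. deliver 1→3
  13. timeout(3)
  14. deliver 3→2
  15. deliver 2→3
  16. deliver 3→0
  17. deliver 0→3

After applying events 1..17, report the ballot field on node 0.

after 1 — timeout(3): n3:cand/b7/[-]
after 2 — deliver 3→0: n0:foll/b7/[-]
after 3 — deliver 0→3: ·
after 4 — deliver 3→2: n2:foll/b7/[-]
after 5 — deliver 2→3: n3:lead/b7/[-]
after 6 — deliver 3→1: n1:foll/b7/[-]
after 7 — deliver 1→3: ·
after 8 — propose(3,'z'): ·
after 9 — deliver 3→2: n2:foll/b7/[z]
after 10 — deliver 2→3: ·
after 11 — deliver 3→1: n1:foll/b7/[z]
after 12 — deliver 1→3: n3:lead/b7/[z]
after 13 — timeout(3): n3:cand/b11/[z]
after 14 — deliver 3→2: n2:foll/b11/[z]
after 15 — deliver 2→3: ·
after 16 — deliver 3→0: n0:foll/b7/[z]
after 17 — deliver 0→3: ·

7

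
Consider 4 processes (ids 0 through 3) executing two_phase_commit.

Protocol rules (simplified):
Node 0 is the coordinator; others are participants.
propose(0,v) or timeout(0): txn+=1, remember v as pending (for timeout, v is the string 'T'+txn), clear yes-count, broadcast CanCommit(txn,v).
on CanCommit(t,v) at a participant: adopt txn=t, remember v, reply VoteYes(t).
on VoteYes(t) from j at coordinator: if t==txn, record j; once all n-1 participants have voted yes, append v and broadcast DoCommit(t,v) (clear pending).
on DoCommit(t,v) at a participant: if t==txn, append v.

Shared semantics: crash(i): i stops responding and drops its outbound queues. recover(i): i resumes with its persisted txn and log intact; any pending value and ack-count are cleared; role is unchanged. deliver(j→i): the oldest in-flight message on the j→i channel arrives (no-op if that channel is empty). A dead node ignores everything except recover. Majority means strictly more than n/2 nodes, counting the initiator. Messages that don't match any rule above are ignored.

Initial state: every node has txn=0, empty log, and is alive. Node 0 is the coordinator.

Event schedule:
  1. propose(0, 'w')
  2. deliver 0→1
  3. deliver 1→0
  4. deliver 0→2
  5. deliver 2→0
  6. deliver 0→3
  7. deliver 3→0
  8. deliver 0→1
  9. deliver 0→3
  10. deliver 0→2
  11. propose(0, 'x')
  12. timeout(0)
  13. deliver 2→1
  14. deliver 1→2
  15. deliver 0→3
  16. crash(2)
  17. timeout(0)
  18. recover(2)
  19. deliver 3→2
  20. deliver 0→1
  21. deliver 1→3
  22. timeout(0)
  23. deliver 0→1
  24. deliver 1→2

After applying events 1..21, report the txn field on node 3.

[1] propose(0,'w') → N0(coor t1 [-])
[2] deliver 0→1 → N1(part t1 [-])
[3] deliver 1→0 → ∅
[4] deliver 0→2 → N2(part t1 [-])
[5] deliver 2→0 → ∅
[6] deliver 0→3 → N3(part t1 [-])
[7] deliver 3→0 → N0(coor t1 [w])
[8] deliver 0→1 → N1(part t1 [w])
[9] deliver 0→3 → N3(part t1 [w])
[10] deliver 0→2 → N2(part t1 [w])
[11] propose(0,'x') → N0(coor t2 [w])
[12] timeout(0) → N0(coor t3 [w])
[13] deliver 2→1 → ∅
[14] deliver 1→2 → ∅
[15] deliver 0→3 → N3(part t2 [w])
[16] crash(2) → N2(✗part t1 [w])
[17] timeout(0) → N0(coor t4 [w])
[18] recover(2) → N2(part t1 [w])
[19] deliver 3→2 → ∅
[20] deliver 0→1 → N1(part t2 [w])
[21] deliver 1→3 → ∅

2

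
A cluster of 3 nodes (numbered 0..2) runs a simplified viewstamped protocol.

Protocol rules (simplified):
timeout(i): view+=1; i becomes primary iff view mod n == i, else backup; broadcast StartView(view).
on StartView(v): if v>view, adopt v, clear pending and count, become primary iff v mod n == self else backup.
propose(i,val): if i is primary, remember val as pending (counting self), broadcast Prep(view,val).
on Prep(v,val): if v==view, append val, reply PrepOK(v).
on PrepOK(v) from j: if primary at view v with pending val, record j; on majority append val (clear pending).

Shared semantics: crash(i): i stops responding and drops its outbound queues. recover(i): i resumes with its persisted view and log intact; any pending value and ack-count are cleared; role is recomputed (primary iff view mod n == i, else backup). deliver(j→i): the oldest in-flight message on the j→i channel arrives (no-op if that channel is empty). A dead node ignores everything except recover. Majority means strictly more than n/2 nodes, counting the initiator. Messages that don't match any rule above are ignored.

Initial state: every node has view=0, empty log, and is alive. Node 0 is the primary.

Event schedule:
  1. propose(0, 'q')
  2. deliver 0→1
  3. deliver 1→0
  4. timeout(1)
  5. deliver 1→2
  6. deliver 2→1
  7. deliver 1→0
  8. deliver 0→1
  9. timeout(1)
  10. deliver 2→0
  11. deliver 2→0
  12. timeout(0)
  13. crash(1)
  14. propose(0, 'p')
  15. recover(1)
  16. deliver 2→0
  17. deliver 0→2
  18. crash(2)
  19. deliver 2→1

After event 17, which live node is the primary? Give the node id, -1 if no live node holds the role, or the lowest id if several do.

[1] propose(0,'q') → ∅
[2] deliver 0→1 → N1(back v0 [q])
[3] deliver 1→0 → N0(prim v0 [q])
[4] timeout(1) → N1(prim v1 [q])
[5] deliver 1→2 → N2(back v1 [-])
[6] deliver 2→1 → ∅
[7] deliver 1→0 → N0(back v1 [q])
[8] deliver 0→1 → ∅
[9] timeout(1) → N1(back v2 [q])
[10] deliver 2→0 → ∅
[11] deliver 2→0 → ∅
[12] timeout(0) → N0(back v2 [q])
[13] crash(1) → N1(✗back v2 [q])
[14] propose(0,'p') → ∅
[15] recover(1) → N1(back v2 [q])
[16] deliver 2→0 → ∅
[17] deliver 0→2 → ∅

-1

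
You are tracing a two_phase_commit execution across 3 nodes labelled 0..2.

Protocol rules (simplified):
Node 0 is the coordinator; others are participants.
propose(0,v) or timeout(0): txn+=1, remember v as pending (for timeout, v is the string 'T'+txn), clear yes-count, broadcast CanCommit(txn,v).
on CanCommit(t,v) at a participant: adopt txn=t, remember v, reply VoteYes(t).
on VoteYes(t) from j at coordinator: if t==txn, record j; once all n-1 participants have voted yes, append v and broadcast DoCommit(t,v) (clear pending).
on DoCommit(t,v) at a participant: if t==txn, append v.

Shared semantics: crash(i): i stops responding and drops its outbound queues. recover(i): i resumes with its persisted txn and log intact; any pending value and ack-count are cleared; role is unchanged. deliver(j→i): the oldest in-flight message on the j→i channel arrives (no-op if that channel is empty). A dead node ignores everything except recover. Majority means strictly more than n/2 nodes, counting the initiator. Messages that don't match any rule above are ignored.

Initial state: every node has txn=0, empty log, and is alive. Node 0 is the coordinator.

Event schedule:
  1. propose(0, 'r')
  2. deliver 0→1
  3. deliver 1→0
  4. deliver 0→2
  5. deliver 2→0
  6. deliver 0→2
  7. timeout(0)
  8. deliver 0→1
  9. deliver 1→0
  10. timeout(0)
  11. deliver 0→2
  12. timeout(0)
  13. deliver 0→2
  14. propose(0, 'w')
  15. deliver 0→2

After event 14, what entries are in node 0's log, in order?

1. propose(0,'r'):  <0:coor t1 ->
2. deliver 0→1:  <1:part t1 ->
3. deliver 1→0:  nop
4. deliver 0→2:  <2:part t1 ->
5. deliver 2→0:  <0:coor t1 r>
6. deliver 0→2:  <2:part t1 r>
7. timeout(0):  <0:coor t2 r>
8. deliver 0→1:  <1:part t1 r>
9. deliver 1→0:  nop
10. timeout(0):  <0:coor t3 r>
11. deliver 0→2:  <2:part t2 r>
12. timeout(0):  <0:coor t4 r>
13. deliver 0→2:  <2:part t3 r>
14. propose(0,'w'):  <0:coor t5 r>

r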